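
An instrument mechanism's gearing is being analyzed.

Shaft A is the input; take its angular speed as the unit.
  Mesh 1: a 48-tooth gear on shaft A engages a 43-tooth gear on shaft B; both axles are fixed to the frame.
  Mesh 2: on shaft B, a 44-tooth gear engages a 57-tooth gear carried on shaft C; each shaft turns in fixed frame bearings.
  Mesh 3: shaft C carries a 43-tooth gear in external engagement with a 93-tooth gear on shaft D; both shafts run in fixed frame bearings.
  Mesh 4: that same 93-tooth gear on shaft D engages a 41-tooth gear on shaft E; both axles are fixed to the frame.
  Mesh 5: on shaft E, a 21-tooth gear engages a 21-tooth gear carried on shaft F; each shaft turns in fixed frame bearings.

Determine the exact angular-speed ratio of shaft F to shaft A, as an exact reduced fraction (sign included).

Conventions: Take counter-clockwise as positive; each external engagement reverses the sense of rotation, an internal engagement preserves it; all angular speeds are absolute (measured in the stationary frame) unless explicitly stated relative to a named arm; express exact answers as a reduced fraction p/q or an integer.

-704/779

class = fixed-axis compound train [5 meshes; 5 ratios multiply, 5 sense flips]
mesh 1 [48T→43T]: running ratio 48/43, sense −
mesh 2 [44T→57T]: running ratio 704/817, sense +
mesh 3 [43T→93T]: running ratio 704/1767, sense −
mesh 4 [93T→41T]: running ratio 704/779, sense +
mesh 5 [21T→21T]: running ratio 704/779, sense −
ω_out/ω_in = -704/779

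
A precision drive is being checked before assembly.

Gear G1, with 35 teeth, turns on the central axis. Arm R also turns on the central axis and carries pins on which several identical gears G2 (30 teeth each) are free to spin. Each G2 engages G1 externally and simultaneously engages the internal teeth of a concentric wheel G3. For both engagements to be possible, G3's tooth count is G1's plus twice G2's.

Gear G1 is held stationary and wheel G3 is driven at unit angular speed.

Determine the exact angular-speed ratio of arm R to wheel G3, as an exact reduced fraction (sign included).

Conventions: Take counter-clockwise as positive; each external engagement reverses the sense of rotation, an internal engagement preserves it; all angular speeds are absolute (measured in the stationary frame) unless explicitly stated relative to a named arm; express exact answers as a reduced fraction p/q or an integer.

recognized (axles ride arm R): planetary set, 35/30/95 teeth
ring teeth: 35 + 2·30 = 95
35(ω_sun−ω_arm) = −95(ω_ring−ω_arm),  ω_sun = 0, ω_ring = 1
35(0−ω_arm) = −95(1−ω_arm)  ⇒  130·ω_arm = 95  ⇒  ω_arm = 19/26
ω_out/ω_in = 19/26

19/26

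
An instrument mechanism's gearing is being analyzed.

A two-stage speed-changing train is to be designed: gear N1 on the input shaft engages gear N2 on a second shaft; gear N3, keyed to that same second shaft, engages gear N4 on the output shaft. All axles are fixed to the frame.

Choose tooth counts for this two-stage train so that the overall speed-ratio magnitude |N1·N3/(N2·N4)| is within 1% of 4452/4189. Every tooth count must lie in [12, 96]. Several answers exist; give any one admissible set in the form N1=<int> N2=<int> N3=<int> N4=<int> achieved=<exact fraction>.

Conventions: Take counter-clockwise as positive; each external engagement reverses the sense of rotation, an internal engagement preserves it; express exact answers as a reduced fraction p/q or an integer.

N1=53 N2=59 N3=84 N4=71 achieved=4452/4189

topology: fixed-axis compound train — 2 stages, target 4452/4189
target = 4452/4189 in lowest terms: an exact hit needs N1·N3 = k·4452 and N2·N4 = k·4189 for one integer k, every count in [12, 96]; additionally prefer no 1:1 stage (N1 ≠ N2, N3 ≠ N4)
k = 1: N1·N3 = 4452 = 53·84, N2·N4 = 4189 = 59·71
achieved = 53·84/(59·71) = 4452/4189; |achieved − target| = 0 ≤ 1113/104725 ✓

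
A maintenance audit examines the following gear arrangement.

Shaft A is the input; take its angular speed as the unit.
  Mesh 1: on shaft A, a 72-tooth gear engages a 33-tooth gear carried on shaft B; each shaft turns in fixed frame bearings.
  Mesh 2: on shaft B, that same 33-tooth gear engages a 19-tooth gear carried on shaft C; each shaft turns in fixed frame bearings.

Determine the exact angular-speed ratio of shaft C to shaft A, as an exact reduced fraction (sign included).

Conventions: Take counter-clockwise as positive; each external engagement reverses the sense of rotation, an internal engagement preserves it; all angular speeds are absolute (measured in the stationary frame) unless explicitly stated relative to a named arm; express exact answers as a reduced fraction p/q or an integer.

class = fixed-axis compound train [2 meshes; 2 ratios multiply, 2 sense flips]
mesh 1 [72T→33T]: running ratio 24/11, sense −
mesh 2 [33T→19T]: running ratio 72/19, sense +
ω_out/ω_in = 72/19

72/19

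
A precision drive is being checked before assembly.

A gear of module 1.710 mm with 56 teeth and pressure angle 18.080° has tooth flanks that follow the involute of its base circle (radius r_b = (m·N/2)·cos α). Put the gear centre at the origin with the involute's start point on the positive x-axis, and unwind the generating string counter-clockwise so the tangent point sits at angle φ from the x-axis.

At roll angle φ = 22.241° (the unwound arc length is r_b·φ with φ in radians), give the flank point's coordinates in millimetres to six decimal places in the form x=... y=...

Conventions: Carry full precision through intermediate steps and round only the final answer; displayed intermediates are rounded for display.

x=48.817007 y=0.874135

recognized (one wheel, involute flank): single-mesh tooth geometry, m = 1.710, N = 56
pitch radius r_p = m·N/2 = 1.710·56/2 = 47.880000
base radius r_b = r_p·cos α = 47.880000·cos 18.080° = 45.515883
roll angle φ = 22.241° = 0.38817868 rad
x = r_b·(cos φ + φ·sin φ) = 48.817007
y = r_b·(sin φ − φ·cos φ) = 0.874135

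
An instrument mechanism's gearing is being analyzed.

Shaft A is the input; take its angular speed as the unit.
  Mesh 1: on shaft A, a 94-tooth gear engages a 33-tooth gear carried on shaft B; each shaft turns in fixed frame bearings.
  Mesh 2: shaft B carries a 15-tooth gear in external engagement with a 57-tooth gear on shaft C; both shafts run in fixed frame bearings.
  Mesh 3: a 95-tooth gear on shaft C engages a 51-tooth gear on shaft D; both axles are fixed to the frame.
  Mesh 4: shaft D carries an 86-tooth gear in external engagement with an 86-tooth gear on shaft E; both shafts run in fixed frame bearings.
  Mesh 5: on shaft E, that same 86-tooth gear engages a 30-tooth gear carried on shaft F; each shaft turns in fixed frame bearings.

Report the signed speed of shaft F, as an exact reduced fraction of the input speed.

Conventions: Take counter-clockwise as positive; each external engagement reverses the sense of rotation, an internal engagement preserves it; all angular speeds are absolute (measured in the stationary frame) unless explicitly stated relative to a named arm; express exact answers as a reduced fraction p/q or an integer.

5-mesh fixed-axis compound train (all bearings frame-fixed)
mesh 1 [94T→33T]: |ω|/ω_in = 1×94/33 = 94/33, sense flips to −
mesh 2 [15T→57T]: |ω|/ω_in = (94/33)×15/57 = 470/627, sense flips to +
mesh 3 [95T→51T]: |ω|/ω_in = (470/627)×95/51 = 2350/1683, sense flips to −
mesh 4 [86T→86T]: |ω|/ω_in = (2350/1683)×86/86 = 2350/1683, sense flips to +
mesh 5 [86T→30T]: |ω|/ω_in = (2350/1683)×86/30 = 20210/5049, sense flips to −
signed output speed (× input speed) = -20210/5049

-20210/5049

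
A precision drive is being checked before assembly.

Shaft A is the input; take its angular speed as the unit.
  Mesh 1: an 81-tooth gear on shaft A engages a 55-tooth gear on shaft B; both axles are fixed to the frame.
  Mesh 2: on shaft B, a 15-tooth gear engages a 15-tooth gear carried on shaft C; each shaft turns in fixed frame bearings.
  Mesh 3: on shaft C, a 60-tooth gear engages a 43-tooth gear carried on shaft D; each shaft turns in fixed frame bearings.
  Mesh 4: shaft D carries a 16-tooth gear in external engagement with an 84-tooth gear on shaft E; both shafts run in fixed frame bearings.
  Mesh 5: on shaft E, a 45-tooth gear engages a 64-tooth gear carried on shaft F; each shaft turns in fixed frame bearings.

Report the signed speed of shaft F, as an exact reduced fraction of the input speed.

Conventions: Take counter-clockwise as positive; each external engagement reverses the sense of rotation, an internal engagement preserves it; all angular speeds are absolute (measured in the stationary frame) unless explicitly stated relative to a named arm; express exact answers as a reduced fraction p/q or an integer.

-3645/13244

5-mesh fixed-axis compound train (all bearings frame-fixed)
mesh 1 [81T→55T]: |ω|/ω_in = 1×81/55 = 81/55, sense flips to −
mesh 2 [15T→15T]: |ω|/ω_in = (81/55)×15/15 = 81/55, sense flips to +
mesh 3 [60T→43T]: |ω|/ω_in = (81/55)×60/43 = 972/473, sense flips to −
mesh 4 [16T→84T]: |ω|/ω_in = (972/473)×16/84 = 1296/3311, sense flips to +
mesh 5 [45T→64T]: |ω|/ω_in = (1296/3311)×45/64 = 3645/13244, sense flips to −
signed output speed (× input speed) = -3645/13244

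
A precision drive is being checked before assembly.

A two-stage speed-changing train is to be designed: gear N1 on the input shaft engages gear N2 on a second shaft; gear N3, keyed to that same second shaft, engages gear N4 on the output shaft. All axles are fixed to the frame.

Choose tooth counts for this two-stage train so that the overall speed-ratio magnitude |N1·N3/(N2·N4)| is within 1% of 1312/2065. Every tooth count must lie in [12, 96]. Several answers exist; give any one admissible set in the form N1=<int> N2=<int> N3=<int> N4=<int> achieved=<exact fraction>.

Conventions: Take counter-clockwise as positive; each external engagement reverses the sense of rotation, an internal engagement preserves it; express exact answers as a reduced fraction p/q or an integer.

N1=16 N2=35 N3=82 N4=59 achieved=1312/2065

topology: fixed-axis compound train — 2 stages, target 1312/2065
target = 1312/2065 in lowest terms: an exact hit needs N1·N3 = k·1312 and N2·N4 = k·2065 for one integer k, every count in [12, 96]; additionally prefer no 1:1 stage (N1 ≠ N2, N3 ≠ N4)
k = 1: N1·N3 = 1312 = 16·82, N2·N4 = 2065 = 35·59
achieved = 16·82/(35·59) = 1312/2065; |achieved − target| = 0 ≤ 328/51625 ✓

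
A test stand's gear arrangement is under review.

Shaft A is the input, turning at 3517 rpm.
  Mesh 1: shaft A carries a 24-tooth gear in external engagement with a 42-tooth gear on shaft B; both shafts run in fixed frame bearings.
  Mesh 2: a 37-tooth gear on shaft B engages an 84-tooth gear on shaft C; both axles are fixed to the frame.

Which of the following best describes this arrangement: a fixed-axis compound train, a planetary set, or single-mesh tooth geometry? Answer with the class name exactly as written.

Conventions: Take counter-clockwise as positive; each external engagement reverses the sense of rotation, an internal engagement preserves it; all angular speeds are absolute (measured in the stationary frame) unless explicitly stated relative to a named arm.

fixed-axis compound train

2-mesh fixed-axis compound train (all bearings frame-fixed)
classification: fixed-axis compound train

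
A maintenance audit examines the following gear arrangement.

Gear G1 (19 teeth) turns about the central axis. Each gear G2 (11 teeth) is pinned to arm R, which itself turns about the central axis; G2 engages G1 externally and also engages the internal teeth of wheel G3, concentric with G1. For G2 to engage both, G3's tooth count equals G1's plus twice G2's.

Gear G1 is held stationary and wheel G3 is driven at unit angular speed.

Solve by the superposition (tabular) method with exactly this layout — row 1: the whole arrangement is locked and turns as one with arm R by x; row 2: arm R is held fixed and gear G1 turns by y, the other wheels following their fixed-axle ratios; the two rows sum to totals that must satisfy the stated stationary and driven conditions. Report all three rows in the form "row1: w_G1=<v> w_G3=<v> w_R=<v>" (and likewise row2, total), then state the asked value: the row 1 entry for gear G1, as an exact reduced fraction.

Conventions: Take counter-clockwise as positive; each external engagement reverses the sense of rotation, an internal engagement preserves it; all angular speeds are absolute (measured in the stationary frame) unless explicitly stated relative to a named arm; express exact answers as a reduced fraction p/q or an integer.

row1: w_G1=41/60 w_G3=41/60 w_R=41/60
row2: w_G1=-41/60 w_G3=19/60 w_R=0
total: w_G1=0 w_G3=1 w_R=41/60
asked value: 41/60

recognized (axles ride arm R): planetary set, 19/11/41 teeth
row 1 (train locked, turned with arm): all members turn x
row 2: sun turns y, ring = −(19/41)·y, arm 0
boundary: total ω_sun = x + y = 0 and total ω_ring = x − (19/41)·y = 1  ⇒  y = -41/60, x = 41/60
row 2 ring = −(19/41)·(-41/60) = 19/60
totals (row 1 + row 2): sun 41/60 + (-41/60) = 0, ring 41/60 + 19/60 = 1, arm 41/60 + 0 = 41/60
asked cell (row1, sun) = 41/60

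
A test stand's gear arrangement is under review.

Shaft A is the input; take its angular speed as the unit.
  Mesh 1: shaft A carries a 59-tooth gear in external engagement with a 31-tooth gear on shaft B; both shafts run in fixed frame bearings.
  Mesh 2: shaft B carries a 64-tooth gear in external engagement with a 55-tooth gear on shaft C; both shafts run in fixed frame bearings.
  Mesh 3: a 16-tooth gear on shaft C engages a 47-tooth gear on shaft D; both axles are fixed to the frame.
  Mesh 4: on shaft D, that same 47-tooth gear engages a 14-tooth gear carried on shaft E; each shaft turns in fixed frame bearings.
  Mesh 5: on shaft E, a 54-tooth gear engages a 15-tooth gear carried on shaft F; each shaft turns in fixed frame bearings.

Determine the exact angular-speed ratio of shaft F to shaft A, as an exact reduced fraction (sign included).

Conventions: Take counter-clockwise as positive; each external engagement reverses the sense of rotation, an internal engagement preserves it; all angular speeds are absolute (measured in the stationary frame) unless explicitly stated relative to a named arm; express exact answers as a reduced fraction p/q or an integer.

-543744/59675

class = fixed-axis compound train [5 meshes; 5 ratios multiply, 5 sense flips]
mesh 1 [59T→31T]: running ratio 59/31, sense −
mesh 2 [64T→55T]: running ratio 3776/1705, sense +
mesh 3 [16T→47T]: running ratio 60416/80135, sense −
mesh 4 [47T→14T]: running ratio 30208/11935, sense +
mesh 5 [54T→15T]: running ratio 543744/59675, sense −
ω_out/ω_in = -543744/59675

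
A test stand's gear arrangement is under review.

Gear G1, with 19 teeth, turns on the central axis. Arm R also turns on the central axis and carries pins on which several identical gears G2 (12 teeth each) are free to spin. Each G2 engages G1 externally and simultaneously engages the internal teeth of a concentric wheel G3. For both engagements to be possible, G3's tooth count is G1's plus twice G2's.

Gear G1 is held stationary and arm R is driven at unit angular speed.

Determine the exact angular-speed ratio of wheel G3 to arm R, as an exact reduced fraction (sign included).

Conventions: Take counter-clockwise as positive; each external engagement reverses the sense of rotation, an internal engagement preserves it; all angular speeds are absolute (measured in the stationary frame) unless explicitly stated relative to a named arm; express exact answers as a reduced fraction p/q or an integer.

62/43

class = planetary set [G3 = 19+2·12 = 43; Willis about the carrier]
ring teeth: 19 + 2·12 = 43
19(ω_sun−ω_arm) = −43(ω_ring−ω_arm),  ω_sun = 0, ω_arm = 1
ω_ring = 1 − (19/43)(0−1) = 62/43
ω_out/ω_in = 62/43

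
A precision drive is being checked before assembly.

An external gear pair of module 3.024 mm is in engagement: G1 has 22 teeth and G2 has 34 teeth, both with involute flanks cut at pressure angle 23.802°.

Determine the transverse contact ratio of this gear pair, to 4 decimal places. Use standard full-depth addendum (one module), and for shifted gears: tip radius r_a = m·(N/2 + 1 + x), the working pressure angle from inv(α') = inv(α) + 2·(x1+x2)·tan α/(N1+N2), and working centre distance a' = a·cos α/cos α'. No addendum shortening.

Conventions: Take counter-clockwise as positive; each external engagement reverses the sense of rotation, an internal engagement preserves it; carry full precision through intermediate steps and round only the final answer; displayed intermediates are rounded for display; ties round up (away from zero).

topology: single-mesh involute geometry — m = 3.024, 22T/34T pair
base radii: r_b1 = 30.434750, r_b2 = 47.035522
tip radii: r_a1 = 36.288000, r_a2 = 54.432000
no profile shift: α' = α, a' = a
action lengths: √(r_a1²−r_b1²) = 19.762210, √(r_a2²−r_b2²) = 27.395296
base pitch p_b = π·m·cos α = 8.692144
CR = (19.762210 + 27.395296 − 84.672000·sin 23.80200°)/8.692144 = 1.493971
contact ratio ≈ 1.4940

1.4940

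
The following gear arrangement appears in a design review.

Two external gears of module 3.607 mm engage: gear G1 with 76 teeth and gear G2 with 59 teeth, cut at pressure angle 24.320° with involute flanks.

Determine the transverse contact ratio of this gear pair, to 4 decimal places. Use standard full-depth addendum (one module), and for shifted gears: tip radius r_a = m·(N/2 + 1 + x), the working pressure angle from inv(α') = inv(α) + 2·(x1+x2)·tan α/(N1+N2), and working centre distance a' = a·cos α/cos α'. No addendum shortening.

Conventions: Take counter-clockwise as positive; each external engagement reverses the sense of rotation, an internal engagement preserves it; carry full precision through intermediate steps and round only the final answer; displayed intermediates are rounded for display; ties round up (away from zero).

topology: single-mesh involute geometry — m = 3.607, 76T/59T pair
base radii: r_b1 = 124.902705, r_b2 = 96.963942
tip radii: r_a1 = 140.673000, r_a2 = 110.013500
no profile shift: α' = α, a' = a
action lengths: √(r_a1²−r_b1²) = 64.716360, √(r_a2²−r_b2²) = 51.970801
base pitch p_b = π·m·cos α = 10.326143
CR = (64.716360 + 51.970801 − 243.472500·sin 24.32000°)/10.326143 = 1.589875
contact ratio ≈ 1.5899

1.5899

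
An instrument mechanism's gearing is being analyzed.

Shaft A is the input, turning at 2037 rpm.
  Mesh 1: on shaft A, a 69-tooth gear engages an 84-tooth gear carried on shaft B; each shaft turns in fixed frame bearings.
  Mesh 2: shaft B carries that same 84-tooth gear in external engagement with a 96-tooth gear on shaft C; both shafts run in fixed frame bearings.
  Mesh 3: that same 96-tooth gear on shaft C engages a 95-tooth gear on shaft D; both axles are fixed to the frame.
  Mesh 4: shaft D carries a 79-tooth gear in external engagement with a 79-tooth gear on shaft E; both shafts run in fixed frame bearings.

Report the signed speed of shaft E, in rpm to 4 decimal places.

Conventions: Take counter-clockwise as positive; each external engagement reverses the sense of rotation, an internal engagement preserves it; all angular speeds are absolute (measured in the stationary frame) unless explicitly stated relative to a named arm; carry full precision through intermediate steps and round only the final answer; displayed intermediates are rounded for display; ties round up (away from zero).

4-mesh fixed-axis compound train (all bearings frame-fixed)
mesh 1 [69T→84T]: ω = 2037.0000×69/84 = 1673.2500 rpm, sense flips to −
mesh 2 [84T→96T]: ω = 1673.2500×84/96 = 1464.0938 rpm, sense flips to +
mesh 3 [96T→95T]: ω = 1464.0938×96/95 = 1479.5053 rpm, sense flips to −
mesh 4 [79T→79T]: ω = 1479.5053×79/79 = 1479.5053 rpm, sense flips to +
signed output speed = +1479.5053 rpm

+1479.5053 rpm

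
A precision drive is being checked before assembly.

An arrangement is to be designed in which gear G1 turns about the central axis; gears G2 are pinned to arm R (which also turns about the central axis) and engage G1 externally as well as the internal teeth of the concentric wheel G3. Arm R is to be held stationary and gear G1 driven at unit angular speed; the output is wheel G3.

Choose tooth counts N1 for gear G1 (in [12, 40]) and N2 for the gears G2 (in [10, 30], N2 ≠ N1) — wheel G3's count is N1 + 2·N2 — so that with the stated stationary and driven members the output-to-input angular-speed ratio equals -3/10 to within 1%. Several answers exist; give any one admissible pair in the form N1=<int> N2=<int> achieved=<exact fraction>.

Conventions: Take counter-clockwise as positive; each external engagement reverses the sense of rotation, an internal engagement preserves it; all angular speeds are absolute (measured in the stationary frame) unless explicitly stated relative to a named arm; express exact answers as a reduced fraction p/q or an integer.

class = planetary set [ratio -3/10 wanted; Willis about the carrier]
Willis with ω_arm = 0: ω_ring/ω_sun = −N1/N3; set equal to -3/10  ⇒  N3/N1 = −1/(-3/10) = 10/3
N3 = N1 + 2·N2  ⇒  N2/N1 = (N3/N1 − 1)/2 = (10/3 − 1)/2 = 7/6
smallest multiple with N1 ≥ 12 and N2 ≥ 10: k = 2  ⇒  N1 = 2·6 = 12, N2 = 2·7 = 14 (N1 ≤ 40, N2 ≤ 30, N2 ≠ N1 ✓), N3 = 12 + 2·14 = 40
check: −N1/N3 with N1 = 12, N3 = 40 gives -3/10; |achieved − target| = 0 ≤ 3/1000 ✓

N1=12 N2=14 achieved=-3/10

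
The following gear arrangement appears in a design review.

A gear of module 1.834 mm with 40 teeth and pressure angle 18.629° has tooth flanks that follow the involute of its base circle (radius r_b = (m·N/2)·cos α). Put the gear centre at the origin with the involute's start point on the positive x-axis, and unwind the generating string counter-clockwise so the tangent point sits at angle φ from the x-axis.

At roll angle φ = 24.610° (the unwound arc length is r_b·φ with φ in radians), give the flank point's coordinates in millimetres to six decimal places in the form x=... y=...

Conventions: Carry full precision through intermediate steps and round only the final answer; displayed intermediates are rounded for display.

x=37.818153 y=0.901300

recognized (one wheel, involute flank): single-mesh tooth geometry, m = 1.834, N = 40
pitch radius r_p = m·N/2 = 1.834·40/2 = 36.680000
base radius r_b = r_p·cos α = 36.680000·cos 18.629° = 34.758219
roll angle φ = 24.610° = 0.42952553 rad
x = r_b·(cos φ + φ·sin φ) = 37.818153
y = r_b·(sin φ − φ·cos φ) = 0.901300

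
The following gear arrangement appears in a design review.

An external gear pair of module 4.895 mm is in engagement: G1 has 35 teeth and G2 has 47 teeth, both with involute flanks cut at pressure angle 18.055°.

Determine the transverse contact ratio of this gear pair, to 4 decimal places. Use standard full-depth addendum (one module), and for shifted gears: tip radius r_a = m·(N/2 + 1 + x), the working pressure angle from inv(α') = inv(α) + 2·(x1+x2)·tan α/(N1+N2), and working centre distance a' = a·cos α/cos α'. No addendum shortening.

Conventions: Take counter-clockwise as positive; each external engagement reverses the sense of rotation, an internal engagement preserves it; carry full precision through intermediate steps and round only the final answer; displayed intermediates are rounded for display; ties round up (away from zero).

topology: single-mesh involute geometry — m = 4.895, 35T/47T pair
base radii: r_b1 = 81.444431, r_b2 = 109.368236
tip radii: r_a1 = 90.557500, r_a2 = 119.927500
no profile shift: α' = α, a' = a
action lengths: √(r_a1²−r_b1²) = 39.591230, √(r_a2²−r_b2²) = 49.205633
base pitch p_b = π·m·cos α = 14.620870
CR = (39.591230 + 49.205633 − 200.695000·sin 18.05500°)/14.620870 = 1.819009
contact ratio ≈ 1.8190

1.8190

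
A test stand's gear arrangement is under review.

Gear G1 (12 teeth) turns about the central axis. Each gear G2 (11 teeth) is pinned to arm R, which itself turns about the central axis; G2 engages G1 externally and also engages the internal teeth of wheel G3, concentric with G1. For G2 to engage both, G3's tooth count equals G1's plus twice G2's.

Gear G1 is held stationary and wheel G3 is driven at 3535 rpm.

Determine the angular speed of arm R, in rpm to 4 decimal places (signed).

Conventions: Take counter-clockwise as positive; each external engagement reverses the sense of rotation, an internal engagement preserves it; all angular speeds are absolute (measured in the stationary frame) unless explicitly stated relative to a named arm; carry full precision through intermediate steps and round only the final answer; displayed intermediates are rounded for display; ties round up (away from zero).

+2612.8261 rpm

topology: planetary set — G1 12T / G2 11T / G3 34T, arm = carrier (Willis)
normalise by the input: solve with ω_ring = 1, then scale by 3535 rpm
ring teeth: 12 + 2·11 = 34
12(ω_sun−ω_arm) = −34(ω_ring−ω_arm),  ω_sun = 0, ω_ring = 1
12(0−ω_arm) = −34(1−ω_arm)  ⇒  46·ω_arm = 34  ⇒  ω_arm = 17/23
scale: ω_arm = 17/23 × 3535 rpm = +2612.8261 rpm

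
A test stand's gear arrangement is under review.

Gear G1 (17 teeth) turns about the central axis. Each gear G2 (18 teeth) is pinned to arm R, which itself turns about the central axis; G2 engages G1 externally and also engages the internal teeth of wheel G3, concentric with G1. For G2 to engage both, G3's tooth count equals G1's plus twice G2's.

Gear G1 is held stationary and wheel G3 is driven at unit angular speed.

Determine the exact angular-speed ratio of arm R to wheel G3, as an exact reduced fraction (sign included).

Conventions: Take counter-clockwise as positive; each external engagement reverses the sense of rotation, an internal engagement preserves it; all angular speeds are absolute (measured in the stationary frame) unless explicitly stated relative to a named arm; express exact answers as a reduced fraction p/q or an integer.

recognized (axles ride arm R): planetary set, 17/18/53 teeth
ring teeth: 17 + 2·18 = 53
17(ω_sun−ω_arm) = −53(ω_ring−ω_arm),  ω_sun = 0, ω_ring = 1
17(0−ω_arm) = −53(1−ω_arm)  ⇒  70·ω_arm = 53  ⇒  ω_arm = 53/70
ω_out/ω_in = 53/70

53/70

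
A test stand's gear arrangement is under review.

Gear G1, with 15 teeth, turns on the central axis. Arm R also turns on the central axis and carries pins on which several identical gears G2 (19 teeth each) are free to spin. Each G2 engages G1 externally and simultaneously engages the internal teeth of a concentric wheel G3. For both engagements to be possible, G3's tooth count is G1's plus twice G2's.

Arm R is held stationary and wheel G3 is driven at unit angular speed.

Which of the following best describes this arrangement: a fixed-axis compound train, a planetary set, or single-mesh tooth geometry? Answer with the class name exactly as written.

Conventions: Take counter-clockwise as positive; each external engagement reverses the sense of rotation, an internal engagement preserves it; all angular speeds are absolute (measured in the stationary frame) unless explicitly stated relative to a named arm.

planetary set

topology: planetary set — G1 15T / G2 19T / G3 53T, arm = carrier (Willis)
classification: planetary set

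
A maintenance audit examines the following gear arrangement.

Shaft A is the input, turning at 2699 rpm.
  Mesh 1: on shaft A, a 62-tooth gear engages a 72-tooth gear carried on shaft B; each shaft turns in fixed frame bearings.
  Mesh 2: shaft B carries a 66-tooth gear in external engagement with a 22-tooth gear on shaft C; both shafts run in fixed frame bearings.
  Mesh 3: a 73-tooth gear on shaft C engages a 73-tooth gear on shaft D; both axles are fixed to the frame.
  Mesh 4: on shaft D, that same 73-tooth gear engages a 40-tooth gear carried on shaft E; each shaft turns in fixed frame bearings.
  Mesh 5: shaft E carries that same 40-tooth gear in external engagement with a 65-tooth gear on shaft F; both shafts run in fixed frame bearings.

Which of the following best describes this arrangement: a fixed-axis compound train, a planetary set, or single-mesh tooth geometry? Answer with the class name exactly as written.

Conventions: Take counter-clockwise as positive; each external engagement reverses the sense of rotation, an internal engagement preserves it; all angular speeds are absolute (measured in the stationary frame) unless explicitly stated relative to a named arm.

5-mesh fixed-axis compound train (all bearings frame-fixed)
classification: fixed-axis compound train

fixed-axis compound train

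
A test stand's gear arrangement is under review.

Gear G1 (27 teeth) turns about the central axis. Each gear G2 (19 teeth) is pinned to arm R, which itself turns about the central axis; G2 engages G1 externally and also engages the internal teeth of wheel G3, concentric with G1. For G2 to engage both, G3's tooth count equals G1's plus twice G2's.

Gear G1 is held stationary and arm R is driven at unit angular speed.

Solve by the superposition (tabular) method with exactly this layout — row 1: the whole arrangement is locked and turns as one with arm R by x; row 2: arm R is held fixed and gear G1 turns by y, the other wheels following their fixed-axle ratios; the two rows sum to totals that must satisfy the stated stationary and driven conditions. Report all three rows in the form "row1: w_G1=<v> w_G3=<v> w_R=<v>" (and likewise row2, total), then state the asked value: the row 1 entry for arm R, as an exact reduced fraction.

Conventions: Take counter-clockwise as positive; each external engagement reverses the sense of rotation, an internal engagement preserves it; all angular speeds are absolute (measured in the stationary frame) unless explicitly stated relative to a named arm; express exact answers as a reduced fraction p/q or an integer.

topology: planetary set — G1 27T / G2 19T / G3 65T, arm = carrier (Willis)
row 1: whole set turns with the arm by x
row 2 — arm fixed, fixed-axis ratios: sun y, ring −(27/65)·y, arm 0
boundary: total ω_sun = x + y = 0 and total ω_arm = x = 1  ⇒  y = -1, x = 1
row 2 ring = −(27/65)·(-1) = 27/65
totals (row 1 + row 2): sun 1 + (-1) = 0, ring 1 + 27/65 = 92/65, arm 1 + 0 = 1
asked cell (row1, arm) = 1

row1: w_G1=1 w_G3=1 w_R=1
row2: w_G1=-1 w_G3=27/65 w_R=0
total: w_G1=0 w_G3=92/65 w_R=1
asked value: 1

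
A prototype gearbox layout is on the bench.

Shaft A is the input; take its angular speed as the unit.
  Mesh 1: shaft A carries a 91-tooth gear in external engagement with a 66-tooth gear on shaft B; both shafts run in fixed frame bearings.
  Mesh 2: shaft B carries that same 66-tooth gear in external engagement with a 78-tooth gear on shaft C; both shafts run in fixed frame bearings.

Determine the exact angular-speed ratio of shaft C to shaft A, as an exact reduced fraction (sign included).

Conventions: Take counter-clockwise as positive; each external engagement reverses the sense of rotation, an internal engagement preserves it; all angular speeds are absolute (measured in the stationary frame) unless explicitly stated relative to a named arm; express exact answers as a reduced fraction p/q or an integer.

class = fixed-axis compound train [2 meshes; 2 ratios multiply, 2 sense flips]
mesh 1 [91T→66T]: running ratio 91/66, sense −
mesh 2 [66T→78T]: running ratio 7/6, sense +
ω_out/ω_in = 7/6

7/6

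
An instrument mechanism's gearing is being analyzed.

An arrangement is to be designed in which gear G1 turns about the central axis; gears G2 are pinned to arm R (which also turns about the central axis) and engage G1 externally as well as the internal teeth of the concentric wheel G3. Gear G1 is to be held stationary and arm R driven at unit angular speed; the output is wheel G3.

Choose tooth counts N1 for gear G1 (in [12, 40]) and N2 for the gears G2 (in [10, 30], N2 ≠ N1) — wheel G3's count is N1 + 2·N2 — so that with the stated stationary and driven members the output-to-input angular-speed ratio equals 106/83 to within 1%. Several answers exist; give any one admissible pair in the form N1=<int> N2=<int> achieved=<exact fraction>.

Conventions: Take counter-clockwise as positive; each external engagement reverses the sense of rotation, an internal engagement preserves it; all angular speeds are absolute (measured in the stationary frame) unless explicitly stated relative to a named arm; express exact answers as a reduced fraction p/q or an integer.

N1=23 N2=30 achieved=106/83

class = planetary set [ratio 106/83 wanted; Willis about the carrier]
Willis with ω_sun = 0: ω_ring/ω_arm = (N1+N3)/N3; set equal to 106/83  ⇒  N3/N1 = 1/(106/83 − 1) = 83/23
N3 = N1 + 2·N2  ⇒  N2/N1 = (N3/N1 − 1)/2 = (83/23 − 1)/2 = 30/23
smallest multiple with N1 ≥ 12 and N2 ≥ 10: k = 1  ⇒  N1 = 1·23 = 23, N2 = 1·30 = 30 (N1 ≤ 40, N2 ≤ 30, N2 ≠ N1 ✓), N3 = 23 + 2·30 = 83
check: (N1+N3)/N3 with N1 = 23, N3 = 83 gives 106/83; |achieved − target| = 0 ≤ 53/4150 ✓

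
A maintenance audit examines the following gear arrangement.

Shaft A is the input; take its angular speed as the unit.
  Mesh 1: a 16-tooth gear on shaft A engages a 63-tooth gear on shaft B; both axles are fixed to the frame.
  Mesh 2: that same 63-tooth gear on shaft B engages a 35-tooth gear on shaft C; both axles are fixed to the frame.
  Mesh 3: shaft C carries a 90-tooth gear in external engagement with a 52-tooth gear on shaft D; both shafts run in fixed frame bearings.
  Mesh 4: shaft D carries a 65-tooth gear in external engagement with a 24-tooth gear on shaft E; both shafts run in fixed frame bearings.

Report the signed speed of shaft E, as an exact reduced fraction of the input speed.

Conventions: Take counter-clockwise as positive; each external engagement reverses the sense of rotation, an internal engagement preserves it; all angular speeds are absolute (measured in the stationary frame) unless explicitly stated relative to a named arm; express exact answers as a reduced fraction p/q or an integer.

4-mesh fixed-axis compound train (all bearings frame-fixed)
mesh 1 [16T→63T]: |ω|/ω_in = 1×16/63 = 16/63, sense flips to −
mesh 2 [63T→35T]: |ω|/ω_in = (16/63)×63/35 = 16/35, sense flips to +
mesh 3 [90T→52T]: |ω|/ω_in = (16/35)×90/52 = 72/91, sense flips to −
mesh 4 [65T→24T]: |ω|/ω_in = (72/91)×65/24 = 15/7, sense flips to +
signed output speed (× input speed) = 15/7

15/7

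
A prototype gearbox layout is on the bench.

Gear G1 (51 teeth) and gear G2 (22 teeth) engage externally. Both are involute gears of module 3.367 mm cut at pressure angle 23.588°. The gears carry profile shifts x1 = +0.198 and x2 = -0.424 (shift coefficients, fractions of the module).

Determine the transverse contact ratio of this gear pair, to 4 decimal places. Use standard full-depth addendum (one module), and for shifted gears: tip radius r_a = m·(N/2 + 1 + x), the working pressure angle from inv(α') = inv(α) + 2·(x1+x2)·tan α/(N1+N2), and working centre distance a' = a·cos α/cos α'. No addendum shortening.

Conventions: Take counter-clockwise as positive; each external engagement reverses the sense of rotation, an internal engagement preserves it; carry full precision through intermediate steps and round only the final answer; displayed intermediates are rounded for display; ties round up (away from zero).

single-mesh involute tooth geometry (51T engaging 22T at module 3.367)
base radii: r_b1 = 78.684727, r_b2 = 33.942431
tip radii: r_a1 = 89.892166, r_a2 = 38.976392
inv(α') = inv(23.588°) + 2·(+0.198-0.424)·tan α/(51+22) = 0.02224802  ⇒  α' = 22.74205°
a' = a·cos α / cos α' = 122.8955·cos 23.588°/cos 22.74205° = 122.121548
action lengths: √(r_a1²−r_b1²) = 43.466254, √(r_a2²−r_b2²) = 19.159084
base pitch p_b = π·m·cos α = 9.693936
CR = (43.466254 + 19.159084 − 122.121548·sin 22.74205°)/9.693936 = 1.590192
contact ratio ≈ 1.5902

1.5902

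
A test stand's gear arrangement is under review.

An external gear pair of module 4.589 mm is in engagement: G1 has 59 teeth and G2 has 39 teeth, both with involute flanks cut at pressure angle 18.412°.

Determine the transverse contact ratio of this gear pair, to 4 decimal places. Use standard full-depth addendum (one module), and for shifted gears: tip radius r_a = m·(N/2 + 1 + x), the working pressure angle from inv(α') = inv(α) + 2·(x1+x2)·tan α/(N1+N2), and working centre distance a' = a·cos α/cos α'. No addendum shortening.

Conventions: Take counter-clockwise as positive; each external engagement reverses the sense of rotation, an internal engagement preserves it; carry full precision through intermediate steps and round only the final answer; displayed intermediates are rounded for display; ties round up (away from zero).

1.8345

recognized (one external pair, fixed centres): single-mesh tooth geometry, m = 4.589, N1 = 59, N2 = 39
base radii: r_b1 = 128.445612, r_b2 = 84.904727
tip radii: r_a1 = 139.964500, r_a2 = 94.074500
no profile shift: α' = α, a' = a
action lengths: √(r_a1²−r_b1²) = 55.603831, √(r_a2²−r_b2²) = 40.511714
base pitch p_b = π·m·cos α = 13.678773
CR = (55.603831 + 40.511714 − 224.861000·sin 18.41200°)/13.678773 = 1.834499
contact ratio ≈ 1.8345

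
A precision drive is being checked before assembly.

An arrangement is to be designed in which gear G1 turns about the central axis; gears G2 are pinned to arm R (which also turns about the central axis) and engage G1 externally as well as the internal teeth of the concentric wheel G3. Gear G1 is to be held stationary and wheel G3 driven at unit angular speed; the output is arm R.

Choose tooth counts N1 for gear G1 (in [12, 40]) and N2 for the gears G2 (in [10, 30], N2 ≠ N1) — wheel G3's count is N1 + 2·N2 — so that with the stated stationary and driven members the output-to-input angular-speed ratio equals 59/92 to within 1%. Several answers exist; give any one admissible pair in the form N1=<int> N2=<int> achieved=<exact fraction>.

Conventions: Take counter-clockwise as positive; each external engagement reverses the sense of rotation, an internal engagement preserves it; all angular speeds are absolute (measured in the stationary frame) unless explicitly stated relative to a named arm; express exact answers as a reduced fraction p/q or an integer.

N1=33 N2=13 achieved=59/92

topology: planetary set — design target 59/92, arm = carrier (Willis)
Willis with ω_sun = 0: ω_arm/ω_ring = N3/(N1+N3); set equal to 59/92  ⇒  N3/N1 = (59/92)/(1 − 59/92) = 59/33
N3 = N1 + 2·N2  ⇒  N2/N1 = (N3/N1 − 1)/2 = (59/33 − 1)/2 = 13/33
smallest multiple with N1 ≥ 12 and N2 ≥ 10: k = 1  ⇒  N1 = 1·33 = 33, N2 = 1·13 = 13 (N1 ≤ 40, N2 ≤ 30, N2 ≠ N1 ✓), N3 = 33 + 2·13 = 59
check: N3/(N1+N3) with N1 = 33, N3 = 59 gives 59/92; |achieved − target| = 0 ≤ 59/9200 ✓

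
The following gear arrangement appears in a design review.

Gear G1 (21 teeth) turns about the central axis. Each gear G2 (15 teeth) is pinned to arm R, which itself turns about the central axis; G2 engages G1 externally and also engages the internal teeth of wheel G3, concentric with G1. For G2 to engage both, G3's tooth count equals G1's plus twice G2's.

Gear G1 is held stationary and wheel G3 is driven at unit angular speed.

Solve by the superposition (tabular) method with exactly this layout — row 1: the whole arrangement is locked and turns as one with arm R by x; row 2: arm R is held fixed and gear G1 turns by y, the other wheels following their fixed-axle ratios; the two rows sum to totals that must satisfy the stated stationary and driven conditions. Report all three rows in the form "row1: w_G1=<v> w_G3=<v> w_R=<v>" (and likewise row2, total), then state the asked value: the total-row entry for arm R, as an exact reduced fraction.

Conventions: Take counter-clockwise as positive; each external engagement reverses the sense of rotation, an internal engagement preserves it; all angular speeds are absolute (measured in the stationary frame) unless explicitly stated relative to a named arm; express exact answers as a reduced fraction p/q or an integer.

planetary set (21T centre, 15T on arm, 51T internal) — Willis relation
superposition row 1 [locked train]: every member turns x
superposition row 2 [arm held]: sun y, ring −(21/51)·y, arm 0
boundary: total ω_sun = x + y = 0 and total ω_ring = x − (21/51)·y = 1  ⇒  y = -17/24, x = 17/24
row 2 ring = −(21/51)·(-17/24) = 7/24
totals (row 1 + row 2): sun 17/24 + (-17/24) = 0, ring 17/24 + 7/24 = 1, arm 17/24 + 0 = 17/24
asked cell (total, arm) = 17/24

row1: w_G1=17/24 w_G3=17/24 w_R=17/24
row2: w_G1=-17/24 w_G3=7/24 w_R=0
total: w_G1=0 w_G3=1 w_R=17/24
asked value: 17/24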